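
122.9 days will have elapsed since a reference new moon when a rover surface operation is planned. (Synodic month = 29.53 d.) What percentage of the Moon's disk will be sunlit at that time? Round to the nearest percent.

24%

Reduce mod P: 122.9 − 4×29.53 = 4.78 d into the current lunation.
The Moon has covered 4.78/29.53 of its cycle, so θ ≈ 360° × 4.78/29.53 = 58.3°.
cos 58.3° = 0.526, so f = (1 − 0.526)/2 = 0.237, so 24%.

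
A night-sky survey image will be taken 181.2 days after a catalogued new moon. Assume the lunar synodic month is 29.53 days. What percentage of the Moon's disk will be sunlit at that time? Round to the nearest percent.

Reduce mod P: 181.2 − 6×29.53 = 4.02 d into the current lunation.
The Moon has covered 4.02/29.53 of its cycle, so θ ≈ 360° × 4.02/29.53 = 49.0°.
Illuminated fraction = (1 − cos 49.0°)/2 = (1 − 0.656)/2 ≈ 0.172, so 17%.

17%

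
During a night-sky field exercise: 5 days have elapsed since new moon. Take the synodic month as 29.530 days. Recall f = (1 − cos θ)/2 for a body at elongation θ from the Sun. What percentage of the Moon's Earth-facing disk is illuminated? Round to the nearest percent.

26%

The Moon has covered 5/29.530 of its cycle, so θ ≈ 360° × 5/29.530 = 61.0°.
With cos θ = 0.485, the lit fraction is (1 − 0.485)/2 ≈ 0.257, so 26%.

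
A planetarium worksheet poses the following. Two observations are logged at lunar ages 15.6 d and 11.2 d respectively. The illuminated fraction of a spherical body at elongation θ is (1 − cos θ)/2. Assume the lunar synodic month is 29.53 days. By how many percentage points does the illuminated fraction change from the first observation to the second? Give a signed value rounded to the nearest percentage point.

First observation: θ = 360°·15.6/29.53 = 190.2°, so f = 0.992.
Second observation: θ = 136.5°, f = 0.863.
Δf = 0.863 − 0.992 = -0.129, i.e. -13 pp.

-13 percentage points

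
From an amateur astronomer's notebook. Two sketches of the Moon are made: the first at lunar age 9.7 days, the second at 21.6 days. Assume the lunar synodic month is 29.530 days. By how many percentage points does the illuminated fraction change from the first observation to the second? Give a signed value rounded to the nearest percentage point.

-18 pp

First observation: θ = 360°·9.7/29.530 = 118.3°, so f = 0.737.
Second observation: θ = 263.3°, f = 0.558.
Δf = 0.558 − 0.737 = -0.179, i.e. -18 pp.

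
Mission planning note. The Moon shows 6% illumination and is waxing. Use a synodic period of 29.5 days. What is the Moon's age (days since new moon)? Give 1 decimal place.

2.3 days

Invert f = (1 − cos θ)/2 to get cos θ = 1 − 2(0.06) = 0.880, hence θ₀ = arccos 0.880 = 28.4°.
Waxing ⇒ before full, so θ = 28.4°.
At 360°/29.5 d per day, 28.4° corresponds to 2.32 days.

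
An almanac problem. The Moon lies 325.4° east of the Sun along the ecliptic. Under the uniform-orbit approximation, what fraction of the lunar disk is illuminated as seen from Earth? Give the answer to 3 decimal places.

0.088

f = (1 − cos 325.4°)/2 = (1 − 0.823)/2 ≈ 0.088.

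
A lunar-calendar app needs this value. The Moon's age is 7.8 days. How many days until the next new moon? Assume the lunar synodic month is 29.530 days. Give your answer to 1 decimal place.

21.7 days

One full lunation from the last new moon is 29.530 d; remaining = 29.530 − 7.8 = 21.730 d.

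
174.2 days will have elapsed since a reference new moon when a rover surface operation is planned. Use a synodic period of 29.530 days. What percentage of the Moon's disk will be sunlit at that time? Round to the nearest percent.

Reduce mod P: 174.2 − 5×29.530 = 26.55 d into the current lunation.
Elongation θ = 360° × 26.55/29.530 ≈ 323.7°.
Illuminated fraction = (1 − cos 323.7°)/2 = (1 − 0.806)/2 ≈ 0.097, so 10%.

10%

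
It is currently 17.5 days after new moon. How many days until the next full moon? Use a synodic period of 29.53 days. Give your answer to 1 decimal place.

26.8 days

Full moon is 0.5 of the way through the cycle: age 0.5 × 29.53 = 14.765 d.
This lunation's full moon (14.765 d) has passed, so add one period: 44.295 − 17.5 = 26.795 days.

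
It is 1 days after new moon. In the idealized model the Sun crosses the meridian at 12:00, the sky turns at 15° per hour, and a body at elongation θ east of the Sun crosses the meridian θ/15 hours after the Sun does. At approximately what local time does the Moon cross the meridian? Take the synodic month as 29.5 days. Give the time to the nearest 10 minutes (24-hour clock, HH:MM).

12:50

Phase angle: θ = 360°·(1 d)/(29.5 d) = 12.2°.
At 15° of sky rotation per hour, 12.2° corresponds to a 0.81 h lag.
12:00 + 0.814 h ≈ 12:49 → 12:50 to the nearest ten minutes.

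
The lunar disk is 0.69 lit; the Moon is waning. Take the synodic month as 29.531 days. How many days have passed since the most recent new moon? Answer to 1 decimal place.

20.3 days

From f = (1 − cos θ)/2: cos θ = 1 − 2×0.69 = -0.380; arccos → 112.3°.
Waning ⇒ past full, so θ = 360° − 112.3° = 247.7°.
At 360°/29.531 d per day, 247.7° corresponds to 20.32 days.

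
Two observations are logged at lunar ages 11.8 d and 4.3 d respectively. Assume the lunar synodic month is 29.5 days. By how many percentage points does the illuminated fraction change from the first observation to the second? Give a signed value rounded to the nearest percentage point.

-71 pp

θ₁ = 360° × 11.8/29.5 = 144.0°, f₁ = (1 − cos θ₁)/2 = 0.905.
θ₂ = 360° × 4.3/29.5 = 52.5°, f₂ = (1 − cos θ₂)/2 = 0.195.
Change = f₂ − f₁ = -0.709 → -71 percentage points.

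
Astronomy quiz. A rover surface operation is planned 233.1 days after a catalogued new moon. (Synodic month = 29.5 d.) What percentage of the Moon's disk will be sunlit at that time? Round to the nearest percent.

9%

233.1 d spans 7 complete synodic months (7 × 29.5 = 206.50 d) plus 26.60 d.
Phase angle: θ = 360°·(26.60 d)/(29.5 d) = 324.6°.
cos 324.6° = 0.815, so f = (1 − 0.815)/2 = 0.092, so 9%.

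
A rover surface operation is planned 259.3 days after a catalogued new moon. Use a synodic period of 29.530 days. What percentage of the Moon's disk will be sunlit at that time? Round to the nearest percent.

Reduce mod P: 259.3 − 8×29.530 = 23.06 d into the current lunation.
Phase angle: θ = 360°·(23.06 d)/(29.530 d) = 281.1°.
With cos θ = 0.193, the lit fraction is (1 − 0.193)/2 ≈ 0.404, so 40%.

40%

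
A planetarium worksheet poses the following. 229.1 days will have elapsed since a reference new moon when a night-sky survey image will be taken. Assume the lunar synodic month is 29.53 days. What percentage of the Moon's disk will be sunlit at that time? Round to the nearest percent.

47%

229.1 d spans 7 complete synodic months (7 × 29.53 = 206.71 d) plus 22.39 d.
Phase angle: θ = 360°·(22.39 d)/(29.53 d) = 273.0°.
cos 273.0° = 0.052, so f = (1 − 0.052)/2 = 0.474, so 47%.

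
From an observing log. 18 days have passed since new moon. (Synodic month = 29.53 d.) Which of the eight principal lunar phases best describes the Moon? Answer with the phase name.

waning gibbous

θ ≈ 360° × 18/29.53 = 219°, which falls in the waning gibbous sector.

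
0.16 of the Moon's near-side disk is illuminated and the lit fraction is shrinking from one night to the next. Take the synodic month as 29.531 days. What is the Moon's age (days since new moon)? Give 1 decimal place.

From f = (1 − cos θ)/2: cos θ = 1 − 2×0.16 = 0.680; arccos → 47.2°.
A waning Moon lies in 180°–360°, so θ = 360° − 47.2° = 312.8°.
That fraction of the synodic month is 312.8/360 × 29.531 d ≈ 25.66 d.

25.7 days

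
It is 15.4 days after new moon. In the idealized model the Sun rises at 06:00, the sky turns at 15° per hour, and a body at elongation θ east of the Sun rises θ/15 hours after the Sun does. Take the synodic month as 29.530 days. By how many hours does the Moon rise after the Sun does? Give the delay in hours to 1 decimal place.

12.5 h

Phase angle: θ = 360°·(15.4 d)/(29.530 d) = 187.7°.
The Moon trails the Sun by θ/15 = 187.7/15 ≈ 12.52 hours.
So the Moon rises 12.52 h after the Sun.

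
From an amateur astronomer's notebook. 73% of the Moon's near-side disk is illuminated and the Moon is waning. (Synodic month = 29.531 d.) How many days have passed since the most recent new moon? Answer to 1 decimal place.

19.9 days

cos θ = 1 − 2f = -0.460, giving a principal value of 117.4°.
Since the Moon is past full (waning), take the reflex angle: θ = 360° − 117.4° = 242.6°.
Age = 29.531 × 242.6°/360° ≈ 19.90 days.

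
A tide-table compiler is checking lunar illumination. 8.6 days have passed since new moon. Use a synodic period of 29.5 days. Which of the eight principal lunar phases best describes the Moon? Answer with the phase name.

At 8.6/29.5 of the cycle, θ ≈ 105° — the first quarter range.

first quarter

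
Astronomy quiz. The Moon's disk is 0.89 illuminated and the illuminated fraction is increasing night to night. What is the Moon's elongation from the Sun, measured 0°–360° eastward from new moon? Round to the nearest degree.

From f = (1 − cos θ)/2: cos θ = 1 − 2×0.89 = -0.780; arccos → 141.3°.
The Moon is waxing (0°–180°), so θ = 141.3° directly.

141°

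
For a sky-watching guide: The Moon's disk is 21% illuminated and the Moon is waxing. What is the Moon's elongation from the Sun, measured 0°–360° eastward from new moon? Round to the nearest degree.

cos θ = 1 − 2f = 0.580, giving a principal value of 54.5°.
Before full moon the principal value applies: θ = 54.5°.

55°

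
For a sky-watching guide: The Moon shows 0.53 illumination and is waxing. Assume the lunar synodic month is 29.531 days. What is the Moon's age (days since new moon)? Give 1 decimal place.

Invert f = (1 − cos θ)/2 to get cos θ = 1 − 2(0.53) = -0.060, hence θ₀ = arccos -0.060 = 93.4°.
Waxing ⇒ before full, so θ = 93.4°.
Age = 29.531 × 93.4°/360° ≈ 7.66 days.

7.7 days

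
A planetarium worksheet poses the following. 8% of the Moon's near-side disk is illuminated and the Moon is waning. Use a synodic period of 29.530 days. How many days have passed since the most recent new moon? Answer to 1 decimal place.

26.8 days

From f = (1 − cos θ)/2: cos θ = 1 − 2×0.08 = 0.840; arccos → 32.9°.
A waning Moon lies in 180°–360°, so θ = 360° − 32.9° = 327.1°.
Age = 29.530 × 327.1°/360° ≈ 26.83 days.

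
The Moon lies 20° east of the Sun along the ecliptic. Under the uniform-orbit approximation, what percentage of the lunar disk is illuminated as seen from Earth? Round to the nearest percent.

Half-versine of 20°: (1 − 0.940)/2 = 0.030, i.e. 3%.

3%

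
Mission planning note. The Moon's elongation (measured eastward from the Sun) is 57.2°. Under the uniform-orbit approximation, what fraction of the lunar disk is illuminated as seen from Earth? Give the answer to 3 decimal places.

0.229

f = (1 − cos 57.2°)/2 = (1 − 0.542)/2 ≈ 0.229.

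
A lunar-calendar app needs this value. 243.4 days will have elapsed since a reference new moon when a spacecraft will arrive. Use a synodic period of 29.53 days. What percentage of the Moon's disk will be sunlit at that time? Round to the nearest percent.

48%

243.4/29.53 = 8.242 lunations, so 8 complete cycles and 7.16 d into the next.
The Moon has covered 7.16/29.53 of its cycle, so θ ≈ 360° × 7.16/29.53 = 87.3°.
Illuminated fraction = (1 − cos 87.3°)/2 = (1 − 0.047)/2 ≈ 0.476, so 48%.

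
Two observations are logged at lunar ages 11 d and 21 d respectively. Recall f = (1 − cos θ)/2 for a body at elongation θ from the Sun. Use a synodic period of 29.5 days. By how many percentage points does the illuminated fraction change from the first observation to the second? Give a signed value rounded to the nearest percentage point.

θ₁ = 360° × 11/29.5 = 134.2°, f₁ = (1 − cos θ₁)/2 = 0.849.
θ₂ = 360° × 21/29.5 = 256.3°, f₂ = (1 − cos θ₂)/2 = 0.619.
Change = f₂ − f₁ = -0.230 → -23 percentage points.

-23 percentage points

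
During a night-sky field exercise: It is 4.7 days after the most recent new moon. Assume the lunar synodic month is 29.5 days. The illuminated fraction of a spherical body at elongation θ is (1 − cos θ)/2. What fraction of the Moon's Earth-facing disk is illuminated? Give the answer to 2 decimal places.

0.23

Elongation θ = 360° × 4.7/29.5 ≈ 57.4°.
With cos θ = 0.539, the lit fraction is (1 − 0.539)/2 ≈ 0.230.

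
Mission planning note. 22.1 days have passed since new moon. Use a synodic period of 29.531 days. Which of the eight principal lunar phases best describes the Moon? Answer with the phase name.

last quarter

At 22.1/29.531 of the cycle, θ ≈ 269° — the last quarter range.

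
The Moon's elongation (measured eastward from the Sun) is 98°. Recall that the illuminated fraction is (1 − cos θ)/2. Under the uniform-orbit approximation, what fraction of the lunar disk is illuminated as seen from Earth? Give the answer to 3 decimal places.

0.570

Half-versine of 98°: (1 − (-0.139))/2 = 0.570.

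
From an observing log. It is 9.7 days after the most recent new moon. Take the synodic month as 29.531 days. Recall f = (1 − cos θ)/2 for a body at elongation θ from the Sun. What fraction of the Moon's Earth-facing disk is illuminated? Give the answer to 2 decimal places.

Elongation θ = 360° × 9.7/29.531 ≈ 118.2°.
Illuminated fraction = (1 − cos 118.2°)/2 = (1 − (-0.473))/2 ≈ 0.737.

0.74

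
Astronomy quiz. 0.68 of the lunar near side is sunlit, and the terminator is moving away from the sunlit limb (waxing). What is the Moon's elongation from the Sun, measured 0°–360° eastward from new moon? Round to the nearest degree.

From f = (1 − cos θ)/2: cos θ = 1 − 2×0.68 = -0.360; arccos → 111.1°.
The Moon is waxing (0°–180°), so θ = 111.1° directly.

111°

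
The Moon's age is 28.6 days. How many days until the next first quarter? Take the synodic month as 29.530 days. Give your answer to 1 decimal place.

8.3 days

First quarter occurs at elongation 90°, i.e. at age 29.530 × 90/360 = 7.383 d.
Already past this cycle's first quarter; the next is at 7.383 + 29.530 = 36.913 d, so 36.913 − 28.6 = 8.312 days.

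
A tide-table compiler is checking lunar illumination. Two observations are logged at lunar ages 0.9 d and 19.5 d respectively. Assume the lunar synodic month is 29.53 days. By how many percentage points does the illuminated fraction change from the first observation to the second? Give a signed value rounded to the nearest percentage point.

+76 pp

θ₁ = 360° × 0.9/29.53 = 11.0°, f₁ = (1 − cos θ₁)/2 = 0.009.
θ₂ = 360° × 19.5/29.53 = 237.7°, f₂ = (1 − cos θ₂)/2 = 0.767.
Change = f₂ − f₁ = +0.758 → +76 percentage points.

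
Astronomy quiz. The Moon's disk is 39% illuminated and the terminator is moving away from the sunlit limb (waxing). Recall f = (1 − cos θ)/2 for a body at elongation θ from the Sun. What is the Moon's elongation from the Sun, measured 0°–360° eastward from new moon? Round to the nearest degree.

cos θ = 1 − 2f = 0.220, giving a principal value of 77.3°.
Before full moon the principal value applies: θ = 77.3°.

77°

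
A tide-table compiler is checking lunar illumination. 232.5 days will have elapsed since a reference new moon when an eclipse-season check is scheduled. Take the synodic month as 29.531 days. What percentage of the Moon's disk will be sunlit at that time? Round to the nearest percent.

15%

232.5 d spans 7 complete synodic months (7 × 29.531 = 206.72 d) plus 25.78 d.
Phase angle: θ = 360°·(25.78 d)/(29.531 d) = 314.3°.
With cos θ = 0.699, the lit fraction is (1 − 0.699)/2 ≈ 0.151, so 15%.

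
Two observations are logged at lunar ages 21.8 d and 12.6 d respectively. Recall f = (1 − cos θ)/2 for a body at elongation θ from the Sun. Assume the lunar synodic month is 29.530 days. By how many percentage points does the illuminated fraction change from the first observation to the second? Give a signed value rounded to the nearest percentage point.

First observation: θ = 360°·21.8/29.530 = 265.8°, so f = 0.537.
Second observation: θ = 153.6°, f = 0.948.
Δf = 0.948 − 0.537 = +0.411, i.e. +41 pp.

+41 percentage points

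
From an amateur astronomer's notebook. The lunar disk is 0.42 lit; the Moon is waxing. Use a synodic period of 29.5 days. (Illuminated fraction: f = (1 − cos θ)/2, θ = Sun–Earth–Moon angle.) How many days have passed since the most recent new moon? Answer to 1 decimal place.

6.6 days

From f = (1 − cos θ)/2: cos θ = 1 − 2×0.42 = 0.160; arccos → 80.8°.
The Moon is waxing (0°–180°), so θ = 80.8° directly.
At 360°/29.5 d per day, 80.8° corresponds to 6.62 days.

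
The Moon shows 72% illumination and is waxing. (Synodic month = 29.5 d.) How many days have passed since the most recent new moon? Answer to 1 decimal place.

From f = (1 − cos θ)/2: cos θ = 1 − 2×0.72 = -0.440; arccos → 116.1°.
Before full moon the principal value applies: θ = 116.1°.
Age = 29.5 × 116.1°/360° ≈ 9.51 days.

9.5 days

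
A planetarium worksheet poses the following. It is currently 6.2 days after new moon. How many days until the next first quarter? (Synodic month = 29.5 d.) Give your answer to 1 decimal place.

First quarter is 0.25 of the way through the cycle: age 0.25 × 29.5 = 7.375 d.
That is 7.375 − 6.2 = 1.175 days ahead.

1.2 days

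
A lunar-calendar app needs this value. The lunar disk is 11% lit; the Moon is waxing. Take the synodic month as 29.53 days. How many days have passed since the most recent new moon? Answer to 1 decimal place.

3.2 days

cos θ = 1 − 2f = 0.780, giving a principal value of 38.7°.
The Moon is waxing (0°–180°), so θ = 38.7° directly.
Age = 29.53 × 38.7°/360° ≈ 3.18 days.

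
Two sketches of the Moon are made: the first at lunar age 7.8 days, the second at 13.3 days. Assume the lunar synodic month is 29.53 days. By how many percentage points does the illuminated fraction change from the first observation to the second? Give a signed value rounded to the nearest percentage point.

First observation: θ = 360°·7.8/29.53 = 95.1°, so f = 0.544.
Second observation: θ = 162.1°, f = 0.976.
Δf = 0.976 − 0.544 = +0.432, i.e. +43 pp.

+43 pp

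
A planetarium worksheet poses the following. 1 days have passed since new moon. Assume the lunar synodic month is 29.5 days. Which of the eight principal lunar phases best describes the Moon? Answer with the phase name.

At 1/29.5 of the cycle, θ ≈ 12° — the new moon range.

new moon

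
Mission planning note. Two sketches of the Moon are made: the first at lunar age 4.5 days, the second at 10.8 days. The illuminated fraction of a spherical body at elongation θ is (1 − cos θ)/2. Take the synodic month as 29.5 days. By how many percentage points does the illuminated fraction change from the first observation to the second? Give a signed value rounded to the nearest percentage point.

First observation: θ = 360°·4.5/29.5 = 54.9°, so f = 0.213.
Second observation: θ = 131.8°, f = 0.833.
Δf = 0.833 − 0.213 = +0.621, i.e. +62 pp.

+62 pp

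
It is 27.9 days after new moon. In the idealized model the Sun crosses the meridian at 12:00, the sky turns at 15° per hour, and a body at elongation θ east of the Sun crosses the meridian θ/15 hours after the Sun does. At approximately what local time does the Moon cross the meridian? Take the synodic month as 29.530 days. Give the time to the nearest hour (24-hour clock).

The Moon has covered 27.9/29.530 of its cycle, so θ ≈ 360° × 27.9/29.530 = 340.1°.
At 15° of sky rotation per hour, 340.1° corresponds to a 22.68 h lag.
12:00 + 22.68 h ≈ 10:41 → 11:00 to the nearest hour.

11:00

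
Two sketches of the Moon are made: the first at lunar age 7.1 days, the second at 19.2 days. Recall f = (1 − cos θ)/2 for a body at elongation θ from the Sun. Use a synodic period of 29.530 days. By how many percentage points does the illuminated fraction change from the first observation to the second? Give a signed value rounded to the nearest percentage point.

θ₁ = 360° × 7.1/29.530 = 86.6°, f₁ = (1 − cos θ₁)/2 = 0.470.
θ₂ = 360° × 19.2/29.530 = 234.1°, f₂ = (1 − cos θ₂)/2 = 0.793.
Change = f₂ − f₁ = +0.323 → +32 percentage points.

+32 pp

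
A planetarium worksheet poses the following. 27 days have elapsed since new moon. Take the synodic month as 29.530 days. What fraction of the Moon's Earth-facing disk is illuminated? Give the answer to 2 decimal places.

Phase angle: θ = 360°·(27 d)/(29.530 d) = 329.2°.
With cos θ = 0.859, the lit fraction is (1 − 0.859)/2 ≈ 0.071.

0.07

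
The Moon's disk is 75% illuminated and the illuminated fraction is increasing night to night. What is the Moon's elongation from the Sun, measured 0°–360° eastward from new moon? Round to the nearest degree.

120°

Invert f = (1 − cos θ)/2 to get cos θ = 1 − 2(0.75) = -0.500, hence θ₀ = arccos -0.500 = 120.0°.
Before full moon the principal value applies: θ = 120.0°.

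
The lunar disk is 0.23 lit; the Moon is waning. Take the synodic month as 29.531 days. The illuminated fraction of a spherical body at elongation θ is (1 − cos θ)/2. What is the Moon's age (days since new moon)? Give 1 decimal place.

24.8 days

cos θ = 1 − 2f = 0.540, giving a principal value of 57.3°.
Since the Moon is past full (waning), take the reflex angle: θ = 360° − 57.3° = 302.7°.
Age = 29.531 × 302.7°/360° ≈ 24.83 days.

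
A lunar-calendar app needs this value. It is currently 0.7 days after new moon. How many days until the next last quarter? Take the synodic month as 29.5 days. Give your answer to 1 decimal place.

Last quarter is 0.75 of the way through the cycle: age 0.75 × 29.5 = 22.125 d.
That is 22.125 − 0.7 = 21.425 days ahead.

21.4 days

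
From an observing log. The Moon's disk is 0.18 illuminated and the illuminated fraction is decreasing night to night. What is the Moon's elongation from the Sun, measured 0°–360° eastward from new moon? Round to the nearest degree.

Invert f = (1 − cos θ)/2 to get cos θ = 1 − 2(0.18) = 0.640, hence θ₀ = arccos 0.640 = 50.2°.
Waning ⇒ past full, so θ = 360° − 50.2° = 309.8°.

310°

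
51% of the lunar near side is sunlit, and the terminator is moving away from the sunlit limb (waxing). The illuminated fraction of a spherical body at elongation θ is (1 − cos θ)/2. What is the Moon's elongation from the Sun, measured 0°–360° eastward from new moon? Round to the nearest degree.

cos θ = 1 − 2f = -0.020, giving a principal value of 91.1°.
Waxing ⇒ before full, so θ = 91.1°.

91°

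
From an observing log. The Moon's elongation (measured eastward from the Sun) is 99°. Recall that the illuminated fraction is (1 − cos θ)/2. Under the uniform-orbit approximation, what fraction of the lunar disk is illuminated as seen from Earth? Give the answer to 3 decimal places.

cos 99° = (-0.156), so f = (1 − (-0.156))/2 = 0.578.

0.578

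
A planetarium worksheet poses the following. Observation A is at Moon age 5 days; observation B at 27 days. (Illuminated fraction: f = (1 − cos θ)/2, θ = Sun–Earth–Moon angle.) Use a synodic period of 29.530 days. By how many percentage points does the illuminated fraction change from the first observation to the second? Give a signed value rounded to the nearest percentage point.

-19 pp

First observation: θ = 360°·5/29.530 = 61.0°, so f = 0.257.
Second observation: θ = 329.2°, f = 0.071.
Δf = 0.071 − 0.257 = -0.187, i.e. -19 pp.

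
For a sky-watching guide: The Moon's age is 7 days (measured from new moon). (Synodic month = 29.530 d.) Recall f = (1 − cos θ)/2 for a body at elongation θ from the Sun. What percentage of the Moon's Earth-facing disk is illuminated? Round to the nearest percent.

Phase angle: θ = 360°·(7 d)/(29.530 d) = 85.3°.
cos 85.3° = 0.081, so f = (1 − 0.081)/2 = 0.459, so 46%.

46%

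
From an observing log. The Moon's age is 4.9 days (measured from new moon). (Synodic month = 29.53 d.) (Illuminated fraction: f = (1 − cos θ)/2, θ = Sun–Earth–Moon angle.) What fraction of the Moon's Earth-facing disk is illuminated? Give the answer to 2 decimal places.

0.25

Phase angle: θ = 360°·(4.9 d)/(29.53 d) = 59.7°.
With cos θ = 0.504, the lit fraction is (1 − 0.504)/2 ≈ 0.248.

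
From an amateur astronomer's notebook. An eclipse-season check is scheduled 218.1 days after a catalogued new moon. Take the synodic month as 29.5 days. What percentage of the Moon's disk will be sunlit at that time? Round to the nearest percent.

89%

218.1 d spans 7 complete synodic months (7 × 29.5 = 206.50 d) plus 11.60 d.
Elongation θ = 360° × 11.60/29.5 ≈ 141.6°.
cos 141.6° = (-0.783), so f = (1 − (-0.783))/2 = 0.892, so 89%.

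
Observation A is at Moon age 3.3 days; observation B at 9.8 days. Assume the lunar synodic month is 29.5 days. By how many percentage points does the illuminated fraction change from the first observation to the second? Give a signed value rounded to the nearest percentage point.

First observation: θ = 360°·3.3/29.5 = 40.3°, so f = 0.119.
Second observation: θ = 119.6°, f = 0.747.
Δf = 0.747 − 0.119 = +0.628, i.e. +63 pp.

+63 pp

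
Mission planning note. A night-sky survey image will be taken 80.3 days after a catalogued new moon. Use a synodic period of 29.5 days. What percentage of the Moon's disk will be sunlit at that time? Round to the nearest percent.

59%

80.3/29.5 = 2.722 lunations, so 2 complete cycles and 21.30 d into the next.
Phase angle: θ = 360°·(21.30 d)/(29.5 d) = 259.9°.
cos 259.9° = (-0.175), so f = (1 − (-0.175))/2 = 0.587, so 59%.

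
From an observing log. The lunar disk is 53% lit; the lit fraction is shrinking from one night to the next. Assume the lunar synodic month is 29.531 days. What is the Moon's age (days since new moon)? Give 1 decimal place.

21.9 days

From f = (1 − cos θ)/2: cos θ = 1 − 2×0.53 = -0.060; arccos → 93.4°.
Waning ⇒ past full, so θ = 360° − 93.4° = 266.6°.
Age = 29.531 × 266.6°/360° ≈ 21.87 days.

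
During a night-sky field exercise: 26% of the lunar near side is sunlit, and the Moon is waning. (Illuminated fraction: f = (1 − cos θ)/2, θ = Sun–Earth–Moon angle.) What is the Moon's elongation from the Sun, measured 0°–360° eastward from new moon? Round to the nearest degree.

cos θ = 1 − 2f = 0.480, giving a principal value of 61.3°.
Waning ⇒ past full, so θ = 360° − 61.3° = 298.7°.

299°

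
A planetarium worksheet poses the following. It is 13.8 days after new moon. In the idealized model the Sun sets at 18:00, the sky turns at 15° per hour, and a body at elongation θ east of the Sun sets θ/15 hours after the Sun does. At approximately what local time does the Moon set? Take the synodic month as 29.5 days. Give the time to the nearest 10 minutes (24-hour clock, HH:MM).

Phase angle: θ = 360°·(13.8 d)/(29.5 d) = 168.4°.
At 15° of sky rotation per hour, 168.4° corresponds to a 11.23 h lag.
18:00 + 11.227 h ≈ 05:14 → 05:10 to the nearest ten minutes.

05:10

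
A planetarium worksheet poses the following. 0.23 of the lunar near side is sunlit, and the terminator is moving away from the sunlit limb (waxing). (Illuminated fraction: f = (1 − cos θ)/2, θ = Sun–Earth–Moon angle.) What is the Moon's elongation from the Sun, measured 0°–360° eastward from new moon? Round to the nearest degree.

cos θ = 1 − 2f = 0.540, giving a principal value of 57.3°.
Waxing ⇒ before full, so θ = 57.3°.

57°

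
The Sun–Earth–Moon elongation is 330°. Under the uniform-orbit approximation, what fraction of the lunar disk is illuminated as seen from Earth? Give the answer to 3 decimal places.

0.067

f = (1 − cos 330°)/2 = (1 − 0.866)/2 ≈ 0.067.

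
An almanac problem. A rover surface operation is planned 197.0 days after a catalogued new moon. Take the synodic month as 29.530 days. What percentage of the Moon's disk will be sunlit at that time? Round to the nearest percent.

74%

197.0/29.530 = 6.671 lunations, so 6 complete cycles and 19.82 d into the next.
The Moon has covered 19.82/29.530 of its cycle, so θ ≈ 360° × 19.82/29.530 = 241.6°.
With cos θ = (-0.475), the lit fraction is (1 − (-0.475))/2 ≈ 0.738, so 74%.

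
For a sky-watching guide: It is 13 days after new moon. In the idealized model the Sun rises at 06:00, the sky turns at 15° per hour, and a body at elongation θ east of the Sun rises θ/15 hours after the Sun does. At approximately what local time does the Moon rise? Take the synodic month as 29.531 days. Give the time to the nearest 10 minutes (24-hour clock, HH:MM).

16:30

Elongation θ = 360° × 13/29.531 ≈ 158.5°.
Delay after the Sun = 158.5° / (15°/h) ≈ 10.57 h.
06:00 + 10.565 h ≈ 16:34 → 16:30 to the nearest ten minutes.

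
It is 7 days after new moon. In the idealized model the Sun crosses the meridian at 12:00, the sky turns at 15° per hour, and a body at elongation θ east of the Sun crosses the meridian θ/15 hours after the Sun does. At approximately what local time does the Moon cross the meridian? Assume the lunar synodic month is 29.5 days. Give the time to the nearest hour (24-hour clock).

Phase angle: θ = 360°·(7 d)/(29.5 d) = 85.4°.
Delay after the Sun = 85.4° / (15°/h) ≈ 5.69 h.
12:00 + 5.69 h ≈ 17:42 → 18:00 to the nearest hour.

18:00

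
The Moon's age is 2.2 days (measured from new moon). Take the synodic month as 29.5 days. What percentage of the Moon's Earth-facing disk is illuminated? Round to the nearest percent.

5%

Phase angle: θ = 360°·(2.2 d)/(29.5 d) = 26.8°.
cos 26.8° = 0.892, so f = (1 − 0.892)/2 = 0.054, so 5%.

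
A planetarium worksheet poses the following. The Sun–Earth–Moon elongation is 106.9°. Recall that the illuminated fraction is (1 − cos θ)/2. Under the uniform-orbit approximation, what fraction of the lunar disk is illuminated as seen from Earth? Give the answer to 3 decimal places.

f = (1 − cos 106.9°)/2 = (1 − (-0.291))/2 ≈ 0.645.

0.645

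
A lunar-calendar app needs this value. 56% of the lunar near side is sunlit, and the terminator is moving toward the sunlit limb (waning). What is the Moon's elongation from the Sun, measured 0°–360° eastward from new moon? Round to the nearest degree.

263°

From f = (1 − cos θ)/2: cos θ = 1 − 2×0.56 = -0.120; arccos → 96.9°.
A waning Moon lies in 180°–360°, so θ = 360° − 96.9° = 263.1°.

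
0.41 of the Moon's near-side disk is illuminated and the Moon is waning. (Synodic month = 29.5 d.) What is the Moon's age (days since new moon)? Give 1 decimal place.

Invert f = (1 − cos θ)/2 to get cos θ = 1 − 2(0.41) = 0.180, hence θ₀ = arccos 0.180 = 79.6°.
Since the Moon is past full (waning), take the reflex angle: θ = 360° − 79.6° = 280.4°.
That fraction of the synodic month is 280.4/360 × 29.5 d ≈ 22.97 d.

23.0 days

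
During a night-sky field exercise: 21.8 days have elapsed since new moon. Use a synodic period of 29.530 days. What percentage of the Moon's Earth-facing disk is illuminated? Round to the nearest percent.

Elongation θ = 360° × 21.8/29.530 ≈ 265.8°.
With cos θ = (-0.074), the lit fraction is (1 − (-0.074))/2 ≈ 0.537, so 54%.

54%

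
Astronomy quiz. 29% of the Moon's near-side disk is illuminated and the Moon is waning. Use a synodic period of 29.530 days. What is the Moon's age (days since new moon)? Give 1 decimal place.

24.2 days

From f = (1 − cos θ)/2: cos θ = 1 − 2×0.29 = 0.420; arccos → 65.2°.
Waning ⇒ past full, so θ = 360° − 65.2° = 294.8°.
Age = 29.530 × 294.8°/360° ≈ 24.18 days.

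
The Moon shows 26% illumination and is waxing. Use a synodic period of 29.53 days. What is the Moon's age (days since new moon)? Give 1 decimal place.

Invert f = (1 − cos θ)/2 to get cos θ = 1 − 2(0.26) = 0.480, hence θ₀ = arccos 0.480 = 61.3°.
Before full moon the principal value applies: θ = 61.3°.
Age = 29.53 × 61.3°/360° ≈ 5.03 days.

5.0 days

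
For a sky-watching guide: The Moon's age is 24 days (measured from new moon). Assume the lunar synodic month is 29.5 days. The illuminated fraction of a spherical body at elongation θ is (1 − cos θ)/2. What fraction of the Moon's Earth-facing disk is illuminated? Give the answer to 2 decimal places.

Phase angle: θ = 360°·(24 d)/(29.5 d) = 292.9°.
cos 292.9° = 0.389, so f = (1 − 0.389)/2 = 0.306.

0.31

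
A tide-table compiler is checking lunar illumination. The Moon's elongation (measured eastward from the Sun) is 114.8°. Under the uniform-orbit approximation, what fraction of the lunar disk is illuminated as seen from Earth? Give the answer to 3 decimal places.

0.710

cos 114.8° = (-0.419), so f = (1 − (-0.419))/2 = 0.710.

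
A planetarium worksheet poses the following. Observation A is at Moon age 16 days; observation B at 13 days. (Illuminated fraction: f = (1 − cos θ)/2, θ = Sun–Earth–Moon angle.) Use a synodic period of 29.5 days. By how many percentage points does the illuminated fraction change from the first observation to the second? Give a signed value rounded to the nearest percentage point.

First observation: θ = 360°·16/29.5 = 195.3°, so f = 0.982.
Second observation: θ = 158.6°, f = 0.966.
Δf = 0.966 − 0.982 = -0.017, i.e. -2 pp.

-2 percentage points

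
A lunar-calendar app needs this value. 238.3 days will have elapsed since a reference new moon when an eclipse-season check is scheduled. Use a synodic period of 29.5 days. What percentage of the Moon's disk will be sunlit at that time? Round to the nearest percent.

238.3 d spans 8 complete synodic months (8 × 29.5 = 236.00 d) plus 2.30 d.
The Moon has covered 2.30/29.5 of its cycle, so θ ≈ 360° × 2.30/29.5 = 28.1°.
With cos θ = 0.882, the lit fraction is (1 − 0.882)/2 ≈ 0.059, so 6%.

6%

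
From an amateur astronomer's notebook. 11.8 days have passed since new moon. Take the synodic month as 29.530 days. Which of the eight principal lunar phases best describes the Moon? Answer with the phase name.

θ ≈ 360° × 11.8/29.530 = 144°, which falls in the waxing gibbous sector.

waxing gibbous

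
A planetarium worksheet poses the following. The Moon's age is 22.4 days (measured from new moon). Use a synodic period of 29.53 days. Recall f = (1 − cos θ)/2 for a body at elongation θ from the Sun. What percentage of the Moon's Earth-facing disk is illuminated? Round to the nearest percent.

47%

The Moon has covered 22.4/29.53 of its cycle, so θ ≈ 360° × 22.4/29.53 = 273.1°.
With cos θ = 0.054, the lit fraction is (1 − 0.054)/2 ≈ 0.473, so 47%.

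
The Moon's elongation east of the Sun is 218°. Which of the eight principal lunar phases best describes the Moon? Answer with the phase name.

218° lies in the waning gibbous sector of the 8-phase cycle.

waning gibbous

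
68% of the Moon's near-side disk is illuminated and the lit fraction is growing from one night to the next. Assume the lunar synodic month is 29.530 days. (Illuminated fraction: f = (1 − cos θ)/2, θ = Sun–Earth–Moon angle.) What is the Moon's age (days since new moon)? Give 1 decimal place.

9.1 days

Invert f = (1 − cos θ)/2 to get cos θ = 1 − 2(0.68) = -0.360, hence θ₀ = arccos -0.360 = 111.1°.
Before full moon the principal value applies: θ = 111.1°.
That fraction of the synodic month is 111.1/360 × 29.530 d ≈ 9.11 d.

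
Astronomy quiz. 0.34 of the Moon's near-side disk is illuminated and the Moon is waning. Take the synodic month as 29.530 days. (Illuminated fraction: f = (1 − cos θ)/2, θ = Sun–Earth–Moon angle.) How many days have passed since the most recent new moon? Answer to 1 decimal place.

23.7 days

From f = (1 − cos θ)/2: cos θ = 1 − 2×0.34 = 0.320; arccos → 71.3°.
Waning ⇒ past full, so θ = 360° − 71.3° = 288.7°.
Age = 29.530 × 288.7°/360° ≈ 23.68 days.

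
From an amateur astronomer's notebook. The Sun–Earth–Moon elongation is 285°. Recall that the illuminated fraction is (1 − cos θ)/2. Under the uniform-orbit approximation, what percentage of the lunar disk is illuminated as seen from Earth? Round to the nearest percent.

37%

cos 285° = 0.259, so f = (1 − 0.259)/2 = 0.371, i.e. 37%.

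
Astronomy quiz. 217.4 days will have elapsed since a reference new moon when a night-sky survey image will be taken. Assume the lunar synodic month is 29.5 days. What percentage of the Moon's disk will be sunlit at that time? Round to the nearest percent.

84%

217.4/29.5 = 7.369 lunations, so 7 complete cycles and 10.90 d into the next.
The Moon has covered 10.90/29.5 of its cycle, so θ ≈ 360° × 10.90/29.5 = 133.0°.
cos 133.0° = (-0.682), so f = (1 − (-0.682))/2 = 0.841, so 84%.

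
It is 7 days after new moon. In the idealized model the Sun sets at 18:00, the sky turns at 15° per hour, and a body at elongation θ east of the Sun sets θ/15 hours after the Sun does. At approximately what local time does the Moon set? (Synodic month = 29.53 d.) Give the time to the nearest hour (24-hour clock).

Elongation θ = 360° × 7/29.53 ≈ 85.3°.
Delay after the Sun = 85.3° / (15°/h) ≈ 5.69 h.
18:00 + 5.69 h ≈ 23:41 → 00:00 to the nearest hour.

00:00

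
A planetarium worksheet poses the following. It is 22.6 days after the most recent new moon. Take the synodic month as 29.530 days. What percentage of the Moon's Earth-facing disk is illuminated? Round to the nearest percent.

The Moon has covered 22.6/29.530 of its cycle, so θ ≈ 360° × 22.6/29.530 = 275.5°.
cos 275.5° = 0.096, so f = (1 − 0.096)/2 = 0.452, so 45%.

45%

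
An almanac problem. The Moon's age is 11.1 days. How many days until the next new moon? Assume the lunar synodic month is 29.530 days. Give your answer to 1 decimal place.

The next new moon completes the synodic month: 29.530 − 11.1 = 18.430 days.

18.4 days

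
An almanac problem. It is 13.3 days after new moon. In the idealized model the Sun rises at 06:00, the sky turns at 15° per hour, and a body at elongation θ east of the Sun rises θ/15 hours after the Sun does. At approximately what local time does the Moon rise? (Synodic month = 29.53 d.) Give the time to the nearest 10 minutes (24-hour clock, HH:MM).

16:50

Phase angle: θ = 360°·(13.3 d)/(29.53 d) = 162.1°.
The Moon trails the Sun by θ/15 = 162.1/15 ≈ 10.81 hours.
06:00 + 10.809 h ≈ 16:49 → 16:50 to the nearest ten minutes.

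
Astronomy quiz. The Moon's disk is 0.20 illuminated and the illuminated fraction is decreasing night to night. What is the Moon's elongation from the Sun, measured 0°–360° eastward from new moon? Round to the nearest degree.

cos θ = 1 − 2f = 0.600, giving a principal value of 53.1°.
Since the Moon is past full (waning), take the reflex angle: θ = 360° − 53.1° = 306.9°.

307°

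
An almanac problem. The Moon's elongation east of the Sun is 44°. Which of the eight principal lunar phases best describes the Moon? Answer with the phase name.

waxing crescent

The waxing crescent sector spans roughly 22°–68°; 44° falls inside it.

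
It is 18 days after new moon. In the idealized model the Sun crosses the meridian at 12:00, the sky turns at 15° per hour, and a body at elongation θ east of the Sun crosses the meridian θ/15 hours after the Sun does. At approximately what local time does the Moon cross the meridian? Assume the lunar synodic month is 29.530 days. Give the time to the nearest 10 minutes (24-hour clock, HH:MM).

02:40

Phase angle: θ = 360°·(18 d)/(29.530 d) = 219.4°.
Delay after the Sun = 219.4° / (15°/h) ≈ 14.63 h.
12:00 + 14.629 h ≈ 02:38 → 02:40 to the nearest ten minutes.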